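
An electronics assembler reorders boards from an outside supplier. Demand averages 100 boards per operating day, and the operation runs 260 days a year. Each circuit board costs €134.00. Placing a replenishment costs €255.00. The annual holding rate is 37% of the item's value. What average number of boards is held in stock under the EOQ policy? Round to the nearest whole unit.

Annual demand D = 100 × 260 = 26,000.
Holding cost H = 0.37 × €134.00 = €49.5800 per unit per year.
Q* = √(2DS/H) = √(2 × 26,000 × 255 / 49.58) ≈ 517.15.
Average inventory = Q*/2 ≈ 517.15 / 2 = 258.576.

Average inventory ≈ 259 boards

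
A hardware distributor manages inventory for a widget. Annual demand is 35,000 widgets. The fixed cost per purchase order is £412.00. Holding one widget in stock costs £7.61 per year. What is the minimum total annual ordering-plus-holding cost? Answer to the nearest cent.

Q* = √(2DS/H) = √(2 × 35,000 × 412 / 7.61) ≈ 1946.73.
At Q*, ordering cost (D/Q*)S equals holding cost (Q*/2)H, each = √(DSH/2).
Minimum total = √(2DSH) = √(2 × 35,000 × 412 × 7.61) ≈ 14814.601.

TC* ≈ £14,814.60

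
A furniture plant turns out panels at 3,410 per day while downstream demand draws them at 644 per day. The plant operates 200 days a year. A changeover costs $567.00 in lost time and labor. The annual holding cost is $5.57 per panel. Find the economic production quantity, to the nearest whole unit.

Annual demand D = 644 × 200 = 128,800.
Production build-up factor (1 − d/p) = 1 − 644/3,410 = 0.8111.
Q* = √(2DS / (H(1 − d/p))) = √(2 × 128,800 × 567 / (5.57 × 0.8111)).
= √(146,059,200 / 4.5181) ≈ 5685.753.

Q* ≈ 5,686 panels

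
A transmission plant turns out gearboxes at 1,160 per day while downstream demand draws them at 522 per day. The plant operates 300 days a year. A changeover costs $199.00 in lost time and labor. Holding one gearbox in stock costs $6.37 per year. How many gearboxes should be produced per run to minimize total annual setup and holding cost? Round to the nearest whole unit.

Annual demand D = 522 × 300 = 156,600.
Production build-up factor (1 − d/p) = 1 − 522/1,160 = 0.5500.
Q* = √(2DS / (H(1 − d/p))) = √(2 × 156,600 × 199 / (6.37 × 0.5500)).
= √(62,326,800 / 3.5035) ≈ 4217.804.

Q* ≈ 4,218 gearboxes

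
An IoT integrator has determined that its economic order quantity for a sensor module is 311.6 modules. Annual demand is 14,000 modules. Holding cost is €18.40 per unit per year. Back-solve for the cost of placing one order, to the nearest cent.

S ≈ €63.80

The basic EOQ model gives Q* = √(2DS/H); rearrange for the unknown.
From Q* = √(2DS/H): S = Q*²H / (2D) = 311.6² × 18.4 / (2 × 14,000) = 63.8050.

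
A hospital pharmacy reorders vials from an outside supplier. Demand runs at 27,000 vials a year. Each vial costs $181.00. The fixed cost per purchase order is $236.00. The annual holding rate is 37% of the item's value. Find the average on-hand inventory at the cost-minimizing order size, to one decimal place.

Holding cost H = 0.37 × $181.00 = $66.9700 per unit per year.
EOQ = √(2DS/H) = √(2 × 27,000 × 236 / 66.97) ≈ 436.23.
Average inventory = Q*/2 ≈ 436.23 / 2 = 218.114.

Average inventory ≈ 218.1 vials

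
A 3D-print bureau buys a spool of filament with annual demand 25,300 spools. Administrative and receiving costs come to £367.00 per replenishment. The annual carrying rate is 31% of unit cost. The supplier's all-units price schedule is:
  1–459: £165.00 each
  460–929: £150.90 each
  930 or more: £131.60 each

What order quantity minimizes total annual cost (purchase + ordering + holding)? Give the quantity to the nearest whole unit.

Holding cost per unit per year at price C is H = 0.31·C.
For each price level, check whether its EOQ is feasible; otherwise the best quantity at that price is the breakpoint.
Tier 1 (£165.00): EOQ = 602.5 exceeds tier's upper bound 459, so this tier is dominated.
EOQ at £150.90 = 630.1 (feasible in tier 2): TC = 25,300×£150.90 + (25,300/630.1)×367 + (630.1/2)×0.31×£150.90 = £3,847,243.64.
EOQ at £131.60 = 674.7 < 930, so use break Q=930: TC = 25,300×£131.60 + (25,300/930.0)×367 + (930.0/2)×0.31×£131.60 = £3,358,434.12.
Lowest total cost is £3,358,434.12 at Q = 930.0.

Q* ≈ 930 spools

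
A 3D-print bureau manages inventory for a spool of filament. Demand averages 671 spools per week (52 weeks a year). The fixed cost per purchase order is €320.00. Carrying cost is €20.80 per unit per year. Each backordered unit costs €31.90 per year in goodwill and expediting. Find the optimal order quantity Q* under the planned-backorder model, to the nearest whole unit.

Q* ≈ 1,332 spools

Annual demand D = 671 × 52 = 34,892.
With planned backorders, Q* = √(2DS/H) · √((H+B)/B).
√(2DS/H) = √(2 × 34,892 × 320 / 20.8) = 1036.147.
√((H+B)/B) = √((20.8+31.9)/31.9) = 1.2853.
Q* ≈ 1331.776.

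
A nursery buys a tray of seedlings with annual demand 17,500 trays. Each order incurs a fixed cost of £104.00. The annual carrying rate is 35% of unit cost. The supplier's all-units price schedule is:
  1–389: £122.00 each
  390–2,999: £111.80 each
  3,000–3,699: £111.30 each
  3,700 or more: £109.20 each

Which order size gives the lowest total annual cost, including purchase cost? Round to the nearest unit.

Holding cost per unit per year at price C is H = 0.35·C.
Candidates are each tier's EOQ (if it falls in that tier) and each price-break quantity.
EOQ at £122.00 = 292.0 (feasible in tier 1): TC = 17,500×£122.00 + (17,500/292.0)×104 + (292.0/2)×0.35×£122.00 = £2,147,467.08.
EOQ at £111.80 = 305.0 < 390, so use break Q=390: TC = 17,500×£111.80 + (17,500/390.0)×104 + (390.0/2)×0.35×£111.80 = £1,968,797.02.
EOQ at £111.30 = 305.7 < 3000, so use break Q=3000: TC = 17,500×£111.30 + (17,500/3000.0)×104 + (3000.0/2)×0.35×£111.30 = £2,006,789.17.
EOQ at £109.20 = 308.6 < 3700, so use break Q=3700: TC = 17,500×£109.20 + (17,500/3700.0)×104 + (3700.0/2)×0.35×£109.20 = £1,982,198.89.
Lowest total cost is £1,968,797.02 at Q = 390.0.

Q* ≈ 390 trays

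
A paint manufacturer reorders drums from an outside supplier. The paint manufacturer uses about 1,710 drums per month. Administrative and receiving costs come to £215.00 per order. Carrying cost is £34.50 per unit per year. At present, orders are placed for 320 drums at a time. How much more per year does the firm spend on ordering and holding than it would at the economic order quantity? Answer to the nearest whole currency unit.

Annual demand D = 1,710 × 12 = 20,520.
EOQ = √(2DS/H) = √(2 × 20,520 × 215 / 34.5) ≈ 505.72.
Cost at Q* = (D/Q*)S + (Q*/2)H = √(2DSH) ≈ £17,447.47.
Cost at Q = 320: (20,520/320)×215 + (320/2)×34.5 = £13,786.88 + £5,520.00 = £19,306.88.
Excess = £19,306.88 − £17,447.47 = £1,859.41.

Extra cost ≈ £1,859 per year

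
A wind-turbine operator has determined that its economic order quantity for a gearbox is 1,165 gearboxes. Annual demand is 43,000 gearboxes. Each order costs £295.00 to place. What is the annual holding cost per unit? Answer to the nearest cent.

The basic EOQ model gives Q* = √(2DS/H); rearrange for the unknown.
From Q* = √(2DS/H): H = 2DS / Q*² = 2 × 43,000 × 295 / 1,165² = 18.6926.

H ≈ £18.69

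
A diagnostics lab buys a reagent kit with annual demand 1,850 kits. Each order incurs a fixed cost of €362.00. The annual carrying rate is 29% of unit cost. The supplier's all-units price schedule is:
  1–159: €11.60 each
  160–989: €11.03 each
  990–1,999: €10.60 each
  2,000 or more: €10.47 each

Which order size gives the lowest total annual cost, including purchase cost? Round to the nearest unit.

Q* ≈ 990 kits

Holding cost per unit per year at price C is H = 0.29·C.
Candidates are each tier's EOQ (if it falls in that tier) and each price-break quantity.
Tier 1 (€11.60): EOQ = 631.0 exceeds tier's upper bound 159, so this tier is dominated.
EOQ at €11.03 = 647.1 (feasible in tier 2): TC = 1,850×€11.03 + (1,850/647.1)×362 + (647.1/2)×0.29×€11.03 = €22,475.36.
EOQ at €10.60 = 660.1 < 990, so use break Q=990: TC = 1,850×€10.60 + (1,850/990.0)×362 + (990.0/2)×0.29×€10.60 = €21,808.09.
EOQ at €10.47 = 664.2 < 2000, so use break Q=2000: TC = 1,850×€10.47 + (1,850/2000.0)×362 + (2000.0/2)×0.29×€10.47 = €22,740.65.
Lowest total cost is €21,808.09 at Q = 990.0.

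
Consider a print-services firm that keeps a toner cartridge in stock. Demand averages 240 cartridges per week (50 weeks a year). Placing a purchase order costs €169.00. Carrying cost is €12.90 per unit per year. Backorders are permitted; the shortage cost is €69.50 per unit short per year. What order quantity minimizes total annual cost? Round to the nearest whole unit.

Q* ≈ 611 cartridges

Annual demand D = 240 × 50 = 12,000.
With planned backorders, Q* = √(2DS/H) · √((H+B)/B).
√(2DS/H) = √(2 × 12,000 × 169 / 12.9) = 560.730.
√((H+B)/B) = √((12.9+69.5)/69.5) = 1.0889.
Q* ≈ 610.556.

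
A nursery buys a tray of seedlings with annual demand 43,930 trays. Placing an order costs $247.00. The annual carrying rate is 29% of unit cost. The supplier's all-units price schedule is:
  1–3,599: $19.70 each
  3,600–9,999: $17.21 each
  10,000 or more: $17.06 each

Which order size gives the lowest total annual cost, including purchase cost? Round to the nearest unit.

Holding cost per unit per year at price C is H = 0.29·C.
For each price level, check whether its EOQ is feasible; otherwise the best quantity at that price is the breakpoint.
EOQ at $19.70 = 1949.0 (feasible in tier 1): TC = 43,930×$19.70 + (43,930/1949.0)×247 + (1949.0/2)×0.29×$19.70 = $876,555.64.
EOQ at $17.21 = 2085.2 < 3600, so use break Q=3600: TC = 43,930×$17.21 + (43,930/3600.0)×247 + (3600.0/2)×0.29×$17.21 = $768,033.01.
EOQ at $17.06 = 2094.4 < 10000, so use break Q=10000: TC = 43,930×$17.06 + (43,930/10000.0)×247 + (10000.0/2)×0.29×$17.06 = $775,267.87.
Lowest total cost is $768,033.01 at Q = 3600.0.

Q* ≈ 3,600 trays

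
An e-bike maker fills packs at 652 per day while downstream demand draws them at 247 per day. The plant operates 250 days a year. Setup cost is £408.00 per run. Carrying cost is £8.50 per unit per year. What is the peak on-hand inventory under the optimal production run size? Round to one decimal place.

Annual demand D = 247 × 250 = 61,750.
Production build-up factor (1 − d/p) = 1 − 247/652 = 0.6212.
Q* = √(2DS / (H(1 − d/p))) = √(2 × 61,750 × 408 / (8.5 × 0.6212)).
= √(50,388,000 / 5.2799) ≈ 3089.231.
Maximum inventory = Q*(1 − d/p) = 3089.231 × 0.6212 ≈ 1918.924.

I_max ≈ 1,918.9 packs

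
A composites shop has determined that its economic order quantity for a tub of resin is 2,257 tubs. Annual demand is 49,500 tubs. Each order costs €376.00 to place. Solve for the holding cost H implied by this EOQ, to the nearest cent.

H ≈ €7.31

The basic EOQ model gives Q* = √(2DS/H); rearrange for the unknown.
From Q* = √(2DS/H): H = 2DS / Q*² = 2 × 49,500 × 376 / 2,257² = 7.3074.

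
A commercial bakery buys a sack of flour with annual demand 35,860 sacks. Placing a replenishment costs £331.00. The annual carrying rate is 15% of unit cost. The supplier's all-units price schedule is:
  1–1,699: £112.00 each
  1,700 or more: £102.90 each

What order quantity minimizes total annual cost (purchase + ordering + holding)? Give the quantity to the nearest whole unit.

Q* ≈ 1,700 sacks

Holding cost per unit per year at price C is H = 0.15·C.
Evaluate total cost at each tier's feasible EOQ or, if the EOQ is below the tier, at the tier's minimum quantity.
EOQ at £112.00 = 1188.7 (feasible in tier 1): TC = 35,860×£112.00 + (35,860/1188.7)×331 + (1188.7/2)×0.15×£112.00 = £4,036,290.49.
EOQ at £102.90 = 1240.2 < 1700, so use break Q=1700: TC = 35,860×£102.90 + (35,860/1700.0)×331 + (1700.0/2)×0.15×£102.90 = £3,710,095.90.
Lowest total cost is £3,710,095.90 at Q = 1700.0.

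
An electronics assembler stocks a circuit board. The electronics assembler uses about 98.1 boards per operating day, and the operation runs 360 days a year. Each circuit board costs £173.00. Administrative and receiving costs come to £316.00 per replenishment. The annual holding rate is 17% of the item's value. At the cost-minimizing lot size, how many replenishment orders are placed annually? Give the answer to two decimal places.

Annual demand D = 98.1 × 360 = 35,316.
Holding cost H = 0.17 × £173.00 = £29.4100 per unit per year.
EOQ = √(2DS/H) = √(2 × 35,316 × 316 / 29.41) ≈ 871.16.
Orders per year = D / Q* = 35,316 / 871.16 ≈ 40.539.

N ≈ 40.54 orders per year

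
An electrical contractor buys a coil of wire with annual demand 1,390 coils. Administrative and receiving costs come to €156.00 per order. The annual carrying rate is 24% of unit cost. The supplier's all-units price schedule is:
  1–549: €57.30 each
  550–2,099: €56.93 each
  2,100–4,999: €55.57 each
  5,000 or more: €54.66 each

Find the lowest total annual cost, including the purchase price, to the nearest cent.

Holding cost per unit per year at price C is H = 0.24·C.
Evaluate total cost at each tier's feasible EOQ or, if the EOQ is below the tier, at the tier's minimum quantity.
EOQ at €57.30 = 177.6 (feasible in tier 1): TC = 1,390×€57.30 + (1,390/177.6)×156 + (177.6/2)×0.24×€57.30 = €82,089.12.
EOQ at €56.93 = 178.2 < 550, so use break Q=550: TC = 1,390×€56.93 + (1,390/550.0)×156 + (550.0/2)×0.24×€56.93 = €83,284.33.
EOQ at €55.57 = 180.3 < 2100, so use break Q=2100: TC = 1,390×€55.57 + (1,390/2100.0)×156 + (2100.0/2)×0.24×€55.57 = €91,349.20.
EOQ at €54.66 = 181.8 < 5000, so use break Q=5000: TC = 1,390×€54.66 + (1,390/5000.0)×156 + (5000.0/2)×0.24×€54.66 = €108,816.77.
Lowest total cost among the candidates is at Q = 177.6.

TC* ≈ €82,089.12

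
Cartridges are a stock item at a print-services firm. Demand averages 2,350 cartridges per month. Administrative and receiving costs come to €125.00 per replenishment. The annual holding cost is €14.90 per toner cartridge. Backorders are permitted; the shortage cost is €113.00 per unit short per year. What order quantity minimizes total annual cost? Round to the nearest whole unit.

Annual demand D = 2,350 × 12 = 28,200.
With planned backorders, Q* = √(2DS/H) · √((H+B)/B).
√(2DS/H) = √(2 × 28,200 × 125 / 14.9) = 687.862.
√((H+B)/B) = √((14.9+113)/113) = 1.0639.
Q* ≈ 731.809.

Q* ≈ 732 cartridges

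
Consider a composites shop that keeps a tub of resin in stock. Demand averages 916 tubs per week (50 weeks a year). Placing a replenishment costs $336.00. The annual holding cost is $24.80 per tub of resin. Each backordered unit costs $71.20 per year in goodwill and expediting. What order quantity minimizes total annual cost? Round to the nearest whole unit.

Annual demand D = 916 × 50 = 45,800.
With planned backorders, Q* = √(2DS/H) · √((H+B)/B).
√(2DS/H) = √(2 × 45,800 × 336 / 24.8) = 1114.016.
√((H+B)/B) = √((24.8+71.2)/71.2) = 1.1612.
Q* ≈ 1293.562.

Q* ≈ 1,294 tubs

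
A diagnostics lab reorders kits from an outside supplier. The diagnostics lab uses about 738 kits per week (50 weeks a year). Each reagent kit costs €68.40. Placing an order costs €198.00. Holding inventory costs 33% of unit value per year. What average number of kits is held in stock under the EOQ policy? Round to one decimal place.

Annual demand D = 738 × 50 = 36,900.
Holding cost H = 0.33 × €68.40 = €22.5720 per unit per year.
The optimal lot size = √(2DS/H) = √(2 × 36,900 × 198 / 22.572) ≈ 804.59.
Average inventory = Q*/2 ≈ 804.59 / 2 = 402.296.

Average inventory ≈ 402.3 kits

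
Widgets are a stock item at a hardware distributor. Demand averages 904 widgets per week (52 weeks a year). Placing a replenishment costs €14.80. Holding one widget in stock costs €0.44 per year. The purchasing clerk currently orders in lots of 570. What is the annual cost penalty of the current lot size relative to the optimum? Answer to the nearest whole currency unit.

Annual demand D = 904 × 52 = 47,008.
EOQ = √(2DS/H) = √(2 × 47,008 × 14.8 / 0.44) ≈ 1778.30.
Cost at Q* = (D/Q*)S + (Q*/2)H = √(2DSH) ≈ €782.45.
Cost at Q = 570: (47,008/570)×14.8 + (570/2)×0.44 = €1,220.56 + €125.40 = €1,345.96.
Excess = €1,345.96 − €782.45 = €563.51.

Extra cost ≈ €564 per year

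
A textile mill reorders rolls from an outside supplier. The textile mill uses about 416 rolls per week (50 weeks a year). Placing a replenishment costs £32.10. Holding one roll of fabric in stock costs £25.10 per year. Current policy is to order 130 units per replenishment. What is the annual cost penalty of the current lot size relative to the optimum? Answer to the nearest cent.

Annual demand D = 416 × 50 = 20,800.
EOQ = √(2DS/H) = √(2 × 20,800 × 32.1 / 25.1) ≈ 230.65.
Cost at Q* = (D/Q*)S + (Q*/2)H = √(2DSH) ≈ £5,789.43.
Cost at Q = 130: (20,800/130)×32.1 + (130/2)×25.1 = £5,136.00 + £1,631.50 = £6,767.50.
Excess = £6,767.50 − £5,789.43 = £978.07.

Extra cost ≈ £978.07 per year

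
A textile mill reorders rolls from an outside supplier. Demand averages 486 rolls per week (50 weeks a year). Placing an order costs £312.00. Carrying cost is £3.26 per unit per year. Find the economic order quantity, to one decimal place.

Q* ≈ 2,156.7 rolls

Annual demand D = 486 × 50 = 24,300.
EOQ = √(2DS / H) = √(2 × 24,300 × 312 / 3.26).
= √(15,163,200 / 3.26) = √4,651,288.3436 ≈ 2156.685.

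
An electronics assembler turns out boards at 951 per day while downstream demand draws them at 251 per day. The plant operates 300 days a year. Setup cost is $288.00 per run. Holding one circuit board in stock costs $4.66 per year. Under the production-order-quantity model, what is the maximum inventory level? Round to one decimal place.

I_max ≈ 2,617.4 boards

Annual demand D = 251 × 300 = 75,300.
Production build-up factor (1 − d/p) = 1 − 251/951 = 0.7361.
Q* = √(2DS / (H(1 − d/p))) = √(2 × 75,300 × 288 / (4.66 × 0.7361)).
= √(43,372,800 / 3.4301) ≈ 3555.961.
Maximum inventory = Q*(1 − d/p) = 3555.961 × 0.7361 ≈ 2617.427.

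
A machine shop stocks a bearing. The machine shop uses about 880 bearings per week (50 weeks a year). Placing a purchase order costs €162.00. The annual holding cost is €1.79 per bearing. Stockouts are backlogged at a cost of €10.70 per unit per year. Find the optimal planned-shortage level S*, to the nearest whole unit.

Annual demand D = 880 × 50 = 44,000.
With planned backorders, Q* = √(2DS/H) · √((H+B)/B).
√(2DS/H) = √(2 × 44,000 × 162 / 1.79) = 2822.100.
√((H+B)/B) = √((1.79+10.7)/10.7) = 1.0804.
Q* ≈ 3049.030.
S* = Q* · H/(H+B) = 3049.030 × 1.79/12.49 ≈ 436.971.

S* ≈ 437 bearings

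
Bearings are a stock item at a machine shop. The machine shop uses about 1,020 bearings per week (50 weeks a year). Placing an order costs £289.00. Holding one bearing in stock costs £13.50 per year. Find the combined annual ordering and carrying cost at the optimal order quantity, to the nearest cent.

TC* ≈ £19,948.76

Annual demand D = 1,020 × 50 = 51,000.
The optimal lot size = √(2DS/H) = √(2 × 51,000 × 289 / 13.5) ≈ 1477.69.
At Q*, ordering cost (D/Q*)S equals holding cost (Q*/2)H, each = √(DSH/2).
Minimum total = √(2DSH) = √(2 × 51,000 × 289 × 13.5) ≈ 19948.759.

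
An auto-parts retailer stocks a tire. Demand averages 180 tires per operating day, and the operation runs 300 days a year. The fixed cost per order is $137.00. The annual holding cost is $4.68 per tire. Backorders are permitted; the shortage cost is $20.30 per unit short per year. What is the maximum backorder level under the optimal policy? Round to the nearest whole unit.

Annual demand D = 180 × 300 = 54,000.
With planned backorders, Q* = √(2DS/H) · √((H+B)/B).
√(2DS/H) = √(2 × 54,000 × 137 / 4.68) = 1778.072.
√((H+B)/B) = √((4.68+20.3)/20.3) = 1.1093.
Q* ≈ 1972.411.
S* = Q* · H/(H+B) = 1972.411 × 4.68/24.98 ≈ 369.531.

S* ≈ 370 tires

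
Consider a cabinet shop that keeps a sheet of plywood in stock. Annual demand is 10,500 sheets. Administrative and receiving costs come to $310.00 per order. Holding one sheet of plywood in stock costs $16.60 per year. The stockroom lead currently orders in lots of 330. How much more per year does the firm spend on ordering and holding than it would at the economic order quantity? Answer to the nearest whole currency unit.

EOQ = √(2DS/H) = √(2 × 10,500 × 310 / 16.6) ≈ 626.23.
Cost at Q* = (D/Q*)S + (Q*/2)H = √(2DSH) ≈ $10,395.48.
Cost at Q = 330: (10,500/330)×310 + (330/2)×16.6 = $9,863.64 + $2,739.00 = $12,602.64.
Excess = $12,602.64 − $10,395.48 = $2,207.16.

Extra cost ≈ $2,207 per year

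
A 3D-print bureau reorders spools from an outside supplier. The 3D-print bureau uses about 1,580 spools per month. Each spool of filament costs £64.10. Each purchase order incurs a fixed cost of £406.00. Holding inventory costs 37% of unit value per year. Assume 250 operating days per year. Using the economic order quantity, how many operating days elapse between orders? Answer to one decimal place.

T ≈ 10.6 days

Annual demand D = 1,580 × 12 = 18,960.
Holding cost H = 0.37 × £64.10 = £23.7170 per unit per year.
Q* = √(2DS/H) = √(2 × 18,960 × 406 / 23.717) ≈ 805.69.
Cycle time = Q*/D × 250 = 805.69 / 18,960 × 250 ≈ 10.624 days.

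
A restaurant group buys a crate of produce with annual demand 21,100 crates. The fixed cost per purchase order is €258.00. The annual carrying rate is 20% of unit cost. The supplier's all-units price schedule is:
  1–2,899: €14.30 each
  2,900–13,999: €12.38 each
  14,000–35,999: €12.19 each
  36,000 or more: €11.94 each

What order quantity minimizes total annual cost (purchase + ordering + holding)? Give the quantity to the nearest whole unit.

Q* ≈ 2,900 crates

Holding cost per unit per year at price C is H = 0.20·C.
For each price level, check whether its EOQ is feasible; otherwise the best quantity at that price is the breakpoint.
EOQ at €14.30 = 1951.1 (feasible in tier 1): TC = 21,100×€14.30 + (21,100/1951.1)×258 + (1951.1/2)×0.20×€14.30 = €307,310.19.
EOQ at €12.38 = 2097.0 < 2900, so use break Q=2900: TC = 21,100×€12.38 + (21,100/2900.0)×258 + (2900.0/2)×0.20×€12.38 = €266,685.37.
EOQ at €12.19 = 2113.2 < 14000, so use break Q=14000: TC = 21,100×€12.19 + (21,100/14000.0)×258 + (14000.0/2)×0.20×€12.19 = €274,663.84.
EOQ at €11.94 = 2135.3 < 36000, so use break Q=36000: TC = 21,100×€11.94 + (21,100/36000.0)×258 + (36000.0/2)×0.20×€11.94 = €295,069.22.
Lowest total cost is €266,685.37 at Q = 2900.0.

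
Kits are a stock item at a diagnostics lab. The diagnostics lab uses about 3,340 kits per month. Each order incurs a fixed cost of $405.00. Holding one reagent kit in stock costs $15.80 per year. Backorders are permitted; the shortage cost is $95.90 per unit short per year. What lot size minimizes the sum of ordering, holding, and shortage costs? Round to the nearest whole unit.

Annual demand D = 3,340 × 12 = 40,080.
With planned backorders, Q* = √(2DS/H) · √((H+B)/B).
√(2DS/H) = √(2 × 40,080 × 405 / 15.8) = 1433.434.
√((H+B)/B) = √((15.8+95.9)/95.9) = 1.0792.
Q* ≈ 1547.017.

Q* ≈ 1,547 kits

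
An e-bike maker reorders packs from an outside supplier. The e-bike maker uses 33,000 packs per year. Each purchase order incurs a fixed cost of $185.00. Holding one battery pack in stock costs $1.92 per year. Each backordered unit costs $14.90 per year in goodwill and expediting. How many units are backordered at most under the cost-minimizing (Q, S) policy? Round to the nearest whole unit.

S* ≈ 306 packs

With planned backorders, Q* = √(2DS/H) · √((H+B)/B).
√(2DS/H) = √(2 × 33,000 × 185 / 1.92) = 2521.780.
√((H+B)/B) = √((1.92+14.9)/14.9) = 1.0625.
Q* ≈ 2679.335.
S* = Q* · H/(H+B) = 2679.335 × 1.92/16.82 ≈ 305.846.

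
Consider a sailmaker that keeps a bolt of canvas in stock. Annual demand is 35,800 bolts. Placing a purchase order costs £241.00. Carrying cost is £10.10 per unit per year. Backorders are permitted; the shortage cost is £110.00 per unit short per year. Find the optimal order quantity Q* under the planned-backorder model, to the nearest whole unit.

With planned backorders, Q* = √(2DS/H) · √((H+B)/B).
√(2DS/H) = √(2 × 35,800 × 241 / 10.1) = 1307.087.
√((H+B)/B) = √((10.1+110)/110) = 1.0449.
Q* ≈ 1365.776.

Q* ≈ 1,366 bolts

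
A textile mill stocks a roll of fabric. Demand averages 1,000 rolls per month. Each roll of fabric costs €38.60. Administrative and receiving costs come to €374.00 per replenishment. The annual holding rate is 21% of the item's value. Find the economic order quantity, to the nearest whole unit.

Annual demand D = 1,000 × 12 = 12,000.
Holding cost H = 0.21 × €38.60 = €8.1060 per unit per year.
EOQ = √(2DS / H) = √(2 × 12,000 × 374 / 8.106).
= √(8,976,000 / 8.106) = √1,107,327.9053 ≈ 1052.296.

Q* ≈ 1,052 rolls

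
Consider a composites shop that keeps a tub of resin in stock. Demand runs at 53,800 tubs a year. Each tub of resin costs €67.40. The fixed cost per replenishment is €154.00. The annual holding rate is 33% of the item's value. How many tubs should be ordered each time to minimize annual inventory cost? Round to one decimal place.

Holding cost H = 0.33 × €67.40 = €22.2420 per unit per year.
EOQ = √(2DS / H) = √(2 × 53,800 × 154 / 22.242).
= √(16,570,400 / 22.242) = √745,004.9456 ≈ 863.137.

Q* ≈ 863.1 tubs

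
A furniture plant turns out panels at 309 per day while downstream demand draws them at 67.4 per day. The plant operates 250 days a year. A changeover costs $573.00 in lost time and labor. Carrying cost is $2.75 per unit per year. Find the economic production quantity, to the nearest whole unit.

Annual demand D = 67.4 × 250 = 16,850.
Production build-up factor (1 − d/p) = 1 − 67.4/309 = 0.7819.
Q* = √(2DS / (H(1 − d/p))) = √(2 × 16,850 × 573 / (2.75 × 0.7819)).
= √(19,310,100 / 2.1502) ≈ 2996.793.

Q* ≈ 2,997 panels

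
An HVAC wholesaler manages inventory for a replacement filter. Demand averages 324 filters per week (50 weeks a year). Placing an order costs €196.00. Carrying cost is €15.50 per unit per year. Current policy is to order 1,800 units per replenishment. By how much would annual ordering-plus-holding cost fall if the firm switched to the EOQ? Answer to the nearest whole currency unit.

Extra cost ≈ €5,793 per year

Annual demand D = 324 × 50 = 16,200.
EOQ = √(2DS/H) = √(2 × 16,200 × 196 / 15.5) ≈ 640.08.
Cost at Q* = (D/Q*)S + (Q*/2)H = √(2DSH) ≈ €9,921.25.
Cost at Q = 1,800: (16,200/1,800)×196 + (1,800/2)×15.5 = €1,764.00 + €13,950.00 = €15,714.00.
Excess = €15,714.00 − €9,921.25 = €5,792.75.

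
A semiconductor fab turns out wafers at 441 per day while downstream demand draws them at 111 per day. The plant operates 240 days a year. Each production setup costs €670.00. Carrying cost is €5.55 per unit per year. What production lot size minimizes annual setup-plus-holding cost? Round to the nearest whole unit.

Annual demand D = 111 × 240 = 26,640.
Production build-up factor (1 − d/p) = 1 − 111/441 = 0.7483.
Q* = √(2DS / (H(1 − d/p))) = √(2 × 26,640 × 670 / (5.55 × 0.7483)).
= √(35,697,600 / 4.1531) ≈ 2931.807.

Q* ≈ 2,932 wafers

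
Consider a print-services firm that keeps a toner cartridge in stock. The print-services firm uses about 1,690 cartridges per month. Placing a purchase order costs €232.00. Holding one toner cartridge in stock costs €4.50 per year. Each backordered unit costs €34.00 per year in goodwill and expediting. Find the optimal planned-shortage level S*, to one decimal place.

Annual demand D = 1,690 × 12 = 20,280.
With planned backorders, Q* = √(2DS/H) · √((H+B)/B).
√(2DS/H) = √(2 × 20,280 × 232 / 4.5) = 1446.061.
√((H+B)/B) = √((4.5+34)/34) = 1.0641.
Q* ≈ 1538.784.
S* = Q* · H/(H+B) = 1538.784 × 4.5/38.5 ≈ 179.858.

S* ≈ 179.9 cartridges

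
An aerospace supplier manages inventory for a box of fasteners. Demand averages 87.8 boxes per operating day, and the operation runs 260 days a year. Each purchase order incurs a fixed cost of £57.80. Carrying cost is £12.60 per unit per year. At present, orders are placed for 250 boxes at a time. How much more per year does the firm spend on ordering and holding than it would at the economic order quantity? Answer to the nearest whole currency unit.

Extra cost ≈ £1,087 per year

Annual demand D = 87.8 × 260 = 22,828.
EOQ = √(2DS/H) = √(2 × 22,828 × 57.8 / 12.6) ≈ 457.64.
Cost at Q* = (D/Q*)S + (Q*/2)H = √(2DSH) ≈ £5,766.31.
Cost at Q = 250: (22,828/250)×57.8 + (250/2)×12.6 = £5,277.83 + £1,575.00 = £6,852.83.
Excess = £6,852.83 − £5,766.31 = £1,086.52.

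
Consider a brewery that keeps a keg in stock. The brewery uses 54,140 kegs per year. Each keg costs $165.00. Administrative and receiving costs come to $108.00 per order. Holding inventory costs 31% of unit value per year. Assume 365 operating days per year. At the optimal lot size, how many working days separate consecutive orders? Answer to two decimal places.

Holding cost H = 0.31 × $165.00 = $51.1500 per unit per year.
Q* = √(2DS/H) = √(2 × 54,140 × 108 / 51.15) ≈ 478.15.
Cycle time = Q*/D × 365 = 478.15 / 54,140 × 365 ≈ 3.224 days.

T ≈ 3.22 days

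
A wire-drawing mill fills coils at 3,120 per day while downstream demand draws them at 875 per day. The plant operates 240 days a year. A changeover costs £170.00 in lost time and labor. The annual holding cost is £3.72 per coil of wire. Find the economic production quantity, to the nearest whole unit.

Annual demand D = 875 × 240 = 210,000.
Production build-up factor (1 − d/p) = 1 − 875/3,120 = 0.7196.
Q* = √(2DS / (H(1 − d/p))) = √(2 × 210,000 × 170 / (3.72 × 0.7196)).
= √(71,400,000 / 2.6767) ≈ 5164.720.

Q* ≈ 5,165 coils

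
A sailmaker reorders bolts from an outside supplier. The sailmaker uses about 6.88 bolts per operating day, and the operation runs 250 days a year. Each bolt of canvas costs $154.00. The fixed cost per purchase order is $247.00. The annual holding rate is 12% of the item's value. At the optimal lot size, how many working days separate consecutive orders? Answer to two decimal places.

T ≈ 31.17 days

Annual demand D = 6.88 × 250 = 1,720.
Holding cost H = 0.12 × $154.00 = $18.4800 per unit per year.
EOQ = √(2DS/H) = √(2 × 1,720 × 247 / 18.48) ≈ 214.43.
Cycle time = Q*/D × 250 = 214.43 / 1,720 × 250 ≈ 31.167 days.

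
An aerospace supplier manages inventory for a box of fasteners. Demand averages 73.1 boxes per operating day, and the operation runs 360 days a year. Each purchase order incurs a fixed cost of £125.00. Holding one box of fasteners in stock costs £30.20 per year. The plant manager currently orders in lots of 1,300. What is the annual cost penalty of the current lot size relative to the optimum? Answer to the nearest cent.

Extra cost ≈ £8,064.79 per year

Annual demand D = 73.1 × 360 = 26,316.
EOQ = √(2DS/H) = √(2 × 26,316 × 125 / 30.2) ≈ 466.74.
Cost at Q* = (D/Q*)S + (Q*/2)H = √(2DSH) ≈ £14,095.60.
Cost at Q = 1,300: (26,316/1,300)×125 + (1,300/2)×30.2 = £2,530.38 + £19,630.00 = £22,160.38.
Excess = £22,160.38 − £14,095.60 = £8,064.79.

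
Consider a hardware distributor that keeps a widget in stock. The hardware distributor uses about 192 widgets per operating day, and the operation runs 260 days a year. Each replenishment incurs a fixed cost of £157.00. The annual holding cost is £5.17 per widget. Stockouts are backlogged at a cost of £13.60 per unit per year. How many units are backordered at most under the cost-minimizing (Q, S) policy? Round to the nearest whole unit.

S* ≈ 563 widgets

Annual demand D = 192 × 260 = 49,920.
With planned backorders, Q* = √(2DS/H) · √((H+B)/B).
√(2DS/H) = √(2 × 49,920 × 157 / 5.17) = 1741.233.
√((H+B)/B) = √((5.17+13.6)/13.6) = 1.1748.
Q* ≈ 2045.594.
S* = Q* · H/(H+B) = 2045.594 × 5.17/18.77 ≈ 563.438.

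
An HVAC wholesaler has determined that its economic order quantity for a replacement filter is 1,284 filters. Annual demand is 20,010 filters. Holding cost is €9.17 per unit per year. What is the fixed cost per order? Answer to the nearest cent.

S ≈ €377.77

The basic EOQ model gives Q* = √(2DS/H); rearrange for the unknown.
From Q* = √(2DS/H): S = Q*²H / (2D) = 1,284² × 9.17 / (2 × 20,010) = 377.7655.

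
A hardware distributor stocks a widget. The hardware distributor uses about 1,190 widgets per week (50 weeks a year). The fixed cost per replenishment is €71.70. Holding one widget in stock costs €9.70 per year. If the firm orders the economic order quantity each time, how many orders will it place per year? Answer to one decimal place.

Annual demand D = 1,190 × 50 = 59,500.
The optimal lot size = √(2DS/H) = √(2 × 59,500 × 71.7 / 9.7) ≈ 937.88.
Orders per year = D / Q* = 59,500 / 937.88 ≈ 63.441.

N ≈ 63.4 orders per year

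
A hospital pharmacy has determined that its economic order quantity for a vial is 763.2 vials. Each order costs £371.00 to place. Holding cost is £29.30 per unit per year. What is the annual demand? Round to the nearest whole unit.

Invert the EOQ relation Q*² = 2DS/H.
From Q* = √(2DS/H): D = Q*²H / (2S) = 763.2² × 29.3 / (2 × 371) = 23000.667.

D ≈ 23,001 vials per year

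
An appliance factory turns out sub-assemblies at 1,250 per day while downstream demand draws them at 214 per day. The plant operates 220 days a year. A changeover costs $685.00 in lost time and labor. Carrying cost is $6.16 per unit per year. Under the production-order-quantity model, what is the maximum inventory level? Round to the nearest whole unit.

Annual demand D = 214 × 220 = 47,080.
Production build-up factor (1 − d/p) = 1 − 214/1,250 = 0.8288.
Q* = √(2DS / (H(1 − d/p))) = √(2 × 47,080 × 685 / (6.16 × 0.8288)).
= √(64,499,600 / 5.1054) ≈ 3554.375.
Maximum inventory = Q*(1 − d/p) = 3554.375 × 0.8288 ≈ 2945.866.

I_max ≈ 2,946 sub-assemblies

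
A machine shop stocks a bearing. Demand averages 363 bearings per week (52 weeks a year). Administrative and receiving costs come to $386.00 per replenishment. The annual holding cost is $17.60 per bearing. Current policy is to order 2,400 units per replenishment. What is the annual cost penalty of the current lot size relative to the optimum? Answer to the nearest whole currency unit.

Annual demand D = 363 × 52 = 18,876.
EOQ = √(2DS/H) = √(2 × 18,876 × 386 / 17.6) ≈ 909.93.
Cost at Q* = (D/Q*)S + (Q*/2)H = √(2DSH) ≈ $16,014.74.
Cost at Q = 2,400: (18,876/2,400)×386 + (2,400/2)×17.6 = $3,035.89 + $21,120.00 = $24,155.89.
Excess = $24,155.89 − $16,014.74 = $8,141.15.

Extra cost ≈ $8,141 per year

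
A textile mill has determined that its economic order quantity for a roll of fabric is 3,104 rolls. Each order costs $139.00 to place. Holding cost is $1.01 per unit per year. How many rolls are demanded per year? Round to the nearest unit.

The basic EOQ model gives Q* = √(2DS/H); rearrange for the unknown.
From Q* = √(2DS/H): D = Q*²H / (2S) = 3,104² × 1.01 / (2 × 139) = 35004.188.

D ≈ 35,004 rolls per year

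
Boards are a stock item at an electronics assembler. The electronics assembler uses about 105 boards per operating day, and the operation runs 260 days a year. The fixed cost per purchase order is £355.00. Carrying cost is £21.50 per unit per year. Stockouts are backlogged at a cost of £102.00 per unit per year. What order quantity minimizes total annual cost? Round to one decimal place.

Annual demand D = 105 × 260 = 27,300.
With planned backorders, Q* = √(2DS/H) · √((H+B)/B).
√(2DS/H) = √(2 × 27,300 × 355 / 21.5) = 949.492.
√((H+B)/B) = √((21.5+102)/102) = 1.1004.
Q* ≈ 1044.780.

Q* ≈ 1,044.8 boards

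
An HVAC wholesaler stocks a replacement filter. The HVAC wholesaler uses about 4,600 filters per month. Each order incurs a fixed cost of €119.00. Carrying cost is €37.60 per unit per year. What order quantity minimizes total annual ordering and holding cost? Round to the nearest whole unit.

Q* ≈ 591 filters

Annual demand D = 4,600 × 12 = 55,200.
EOQ = √(2DS / H) = √(2 × 55,200 × 119 / 37.6).
= √(13,137,600 / 37.6) = √349,404.2553 ≈ 591.104.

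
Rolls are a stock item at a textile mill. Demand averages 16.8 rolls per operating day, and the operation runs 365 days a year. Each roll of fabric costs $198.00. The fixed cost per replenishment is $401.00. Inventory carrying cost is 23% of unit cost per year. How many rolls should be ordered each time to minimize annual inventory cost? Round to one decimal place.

Q* ≈ 328.6 rolls

Annual demand D = 16.8 × 365 = 6,132.
Holding cost H = 0.23 × $198.00 = $45.5400 per unit per year.
EOQ = √(2DS / H) = √(2 × 6,132 × 401 / 45.54).
= √(4,917,864 / 45.54) = √107,989.9868 ≈ 328.618.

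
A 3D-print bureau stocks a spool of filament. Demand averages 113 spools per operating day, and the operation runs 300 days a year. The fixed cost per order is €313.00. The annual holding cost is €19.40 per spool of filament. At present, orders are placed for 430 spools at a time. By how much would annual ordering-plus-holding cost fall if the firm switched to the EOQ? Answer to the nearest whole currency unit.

Annual demand D = 113 × 300 = 33,900.
EOQ = √(2DS/H) = √(2 × 33,900 × 313 / 19.4) ≈ 1045.89.
Cost at Q* = (D/Q*)S + (Q*/2)H = √(2DSH) ≈ €20,290.27.
Cost at Q = 430: (33,900/430)×313 + (430/2)×19.4 = €24,676.05 + €4,171.00 = €28,847.05.
Excess = €28,847.05 − €20,290.27 = €8,556.77.

Extra cost ≈ €8,557 per year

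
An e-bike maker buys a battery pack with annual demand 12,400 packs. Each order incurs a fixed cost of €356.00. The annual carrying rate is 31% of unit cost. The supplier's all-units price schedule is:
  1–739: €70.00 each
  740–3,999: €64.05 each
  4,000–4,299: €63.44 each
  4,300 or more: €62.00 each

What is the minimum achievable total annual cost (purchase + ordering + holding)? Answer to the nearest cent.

Holding cost per unit per year at price C is H = 0.31·C.
Evaluate total cost at each tier's feasible EOQ or, if the EOQ is below the tier, at the tier's minimum quantity.
EOQ at €70.00 = 637.9 (feasible in tier 1): TC = 12,400×€70.00 + (12,400/637.9)×356 + (637.9/2)×0.31×€70.00 = €881,841.42.
EOQ at €64.05 = 666.8 < 740, so use break Q=740: TC = 12,400×€64.05 + (12,400/740.0)×356 + (740.0/2)×0.31×€64.05 = €807,531.94.
EOQ at €63.44 = 670.0 < 4000, so use break Q=4000: TC = 12,400×€63.44 + (12,400/4000.0)×356 + (4000.0/2)×0.31×€63.44 = €827,092.40.
EOQ at €62.00 = 677.8 < 4300, so use break Q=4300: TC = 12,400×€62.00 + (12,400/4300.0)×356 + (4300.0/2)×0.31×€62.00 = €811,149.60.
Lowest total cost among the candidates is at Q = 740.0.

TC* ≈ €807,531.94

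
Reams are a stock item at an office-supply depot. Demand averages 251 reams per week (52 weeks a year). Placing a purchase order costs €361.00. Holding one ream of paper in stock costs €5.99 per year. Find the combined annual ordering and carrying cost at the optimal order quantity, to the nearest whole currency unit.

TC* ≈ €7,513

Annual demand D = 251 × 52 = 13,052.
Q* = √(2DS/H) = √(2 × 13,052 × 361 / 5.99) ≈ 1254.28.
At Q*, ordering cost (D/Q*)S equals holding cost (Q*/2)H, each = √(DSH/2).
Minimum total = √(2DSH) = √(2 × 13,052 × 361 × 5.99) ≈ 7513.124.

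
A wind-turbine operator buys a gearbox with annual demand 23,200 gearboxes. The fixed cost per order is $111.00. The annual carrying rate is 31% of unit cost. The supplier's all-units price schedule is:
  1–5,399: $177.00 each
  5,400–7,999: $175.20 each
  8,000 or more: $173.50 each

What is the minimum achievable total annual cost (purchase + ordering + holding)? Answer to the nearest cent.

Holding cost per unit per year at price C is H = 0.31·C.
Candidates are each tier's EOQ (if it falls in that tier) and each price-break quantity.
EOQ at $177.00 = 306.4 (feasible in tier 1): TC = 23,200×$177.00 + (23,200/306.4)×111 + (306.4/2)×0.31×$177.00 = $4,123,210.78.
EOQ at $175.20 = 307.9 < 5400, so use break Q=5400: TC = 23,200×$175.20 + (23,200/5400.0)×111 + (5400.0/2)×0.31×$175.20 = $4,211,759.29.
EOQ at $173.50 = 309.4 < 8000, so use break Q=8000: TC = 23,200×$173.50 + (23,200/8000.0)×111 + (8000.0/2)×0.31×$173.50 = $4,240,661.90.
Lowest total cost among the candidates is at Q = 306.4.

TC* ≈ $4,123,210.78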